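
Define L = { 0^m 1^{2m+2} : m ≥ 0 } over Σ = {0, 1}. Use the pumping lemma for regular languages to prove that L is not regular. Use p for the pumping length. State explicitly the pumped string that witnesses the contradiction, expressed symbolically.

Suppose for contradiction that L is regular, and let p be the pumping length.
Take w = 0^p 1^{2p+2}. Then w ∈ L and |w| = 3p+2 ≥ p.
The pumping lemma gives a decomposition w = xyz where |xy| ≤ p and y is nonempty.
Since the first p symbols of w are all 0's and |xy| ≤ p, y lies entirely in the leading 0-block: y = 0^k for some k with 1 ≤ k ≤ p.
Pump with i = 2: xy^2z = 0^{p+k} 1^{2p+2}. For this to lie in L we would need 2p+2 = 2(p+k)+2, which forces k = 0. But k ≥ 1, so xy^2z ∉ L.
Contradiction. Therefore L is not regular.

0^{p+k} 1^{2p+2}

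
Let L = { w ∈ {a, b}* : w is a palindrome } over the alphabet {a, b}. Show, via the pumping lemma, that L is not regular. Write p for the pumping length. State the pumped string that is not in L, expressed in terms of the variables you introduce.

a^{p+k} b a^p

Toward a contradiction, assume L is regular with pumping length p.
Take w = a^p b a^p, a palindrome of length 2p+1 ≥ p.
Write w = xyz as guaranteed by the lemma, with |xy| ≤ p and |y| ≥ 1.
Because |xy| ≤ p and w begins with p copies of a, we have y = a^k with 1 ≤ k ≤ p.
Pump with i = 2: xy^2z = a^{p+k} b a^p. Its reverse is a^p b a^{p+k}, which differs from xy^2z since k ≥ 1. So xy^2z is not a palindrome and xy^2z ∉ L.
Contradiction. Therefore L is not regular.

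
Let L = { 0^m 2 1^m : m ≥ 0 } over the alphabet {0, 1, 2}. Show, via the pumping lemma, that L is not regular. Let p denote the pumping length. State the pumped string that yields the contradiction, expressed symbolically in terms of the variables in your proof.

Assume L is regular; let p be its pumping constant.
Take w = 0^p 2 1^p ∈ L with |w| = 2p+1 ≥ p.
By the pumping lemma, w = xyz with |xy| ≤ p and |y| ≥ 1.
Because |xy| ≤ p and w begins with p copies of 0, we have y = 0^k with 1 ≤ k ≤ p.
Pump with i = 2: xy^2z = 0^{p+k} 2 1^p, which would require p+k = p. But k ≥ 1, so xy^2z ∉ L.
Contradiction. Therefore L is not regular.

0^{p+k} 2 1^p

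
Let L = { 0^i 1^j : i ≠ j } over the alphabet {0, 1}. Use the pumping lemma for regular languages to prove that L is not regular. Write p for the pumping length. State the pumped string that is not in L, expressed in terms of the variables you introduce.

Assume L is regular; let p be its pumping constant.
Choose w = 0^p 1^{p+p!}. Since p ≠ p+p!, w ∈ L; and |w| ≥ p.
Write w = xyz as guaranteed by the lemma, with |xy| ≤ p and |y| ≥ 1.
Since the first p symbols of w are all 0's and |xy| ≤ p, y lies entirely in the leading 0-block: y = 0^k for some k with 1 ≤ k ≤ p.
Since 1 ≤ k ≤ p, k divides p!; set t = 1 + p!/k. Then xy^t z has p + (p!/k)·k = p + p! copies of 0. Now the 0-count equals the 1-count, so i ≠ j fails. So xy^t z = 0^{p+p!} 1^{p+p!} ∉ L.
This is a contradiction; hence L is not regular.

0^{p+p!} 1^{p+p!}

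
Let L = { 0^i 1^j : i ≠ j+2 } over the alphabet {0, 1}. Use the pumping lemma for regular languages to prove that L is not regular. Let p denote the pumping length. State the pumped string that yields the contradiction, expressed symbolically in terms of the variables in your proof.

Assume L is regular. Let p be the pumping length given by the pumping lemma.
Choose w = 0^p 1^{p+p!-2}. Since p ≠ (p+p!-2)+2 = p+p!, w ∈ L; and |w| ≥ p.
Write w = xyz as guaranteed by the lemma, with |xy| ≤ p and |y| ≥ 1.
The first p characters of w are 0's, so xy (and hence y) consists only of 0's. Write y = 0^k, 1 ≤ k ≤ p.
Since 1 ≤ k ≤ p, k divides p!; set t = 1 + p!/k. Then xy^t z has p + (p!/k)·k = p + p! copies of 0. Now the 0-count is p+p! and (1-count)+2 = (p+p!-2)+2 = p+p!, so i ≠ j+2 fails. So xy^t z = 0^{p+p!} 1^{p+p!-2} ∉ L.
Contradiction. Therefore L is not regular.

0^{p+p!} 1^{p+p!-2}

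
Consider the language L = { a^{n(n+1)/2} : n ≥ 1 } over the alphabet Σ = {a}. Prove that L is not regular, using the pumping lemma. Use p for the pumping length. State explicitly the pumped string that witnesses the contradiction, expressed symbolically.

Assume L is regular. Let p be the pumping length given by the pumping lemma.
Take w = a^{p(p+1)/2} ∈ L with |w| = p(p+1)/2 ≥ p.
By the pumping lemma, w = xyz with |xy| ≤ p and |y| > 0.
Then y = a^k for some k with 1 ≤ k ≤ p.
Pump with i = 2: xy^2z = a^{p(p+1)/2+k}. Since 1 ≤ k ≤ p, p(p+1)/2 < p(p+1)/2+k ≤ p(p+1)/2+p < (p+1)(p+2)/2, so p(p+1)/2+k is strictly between consecutive triangular numbers. So xy^2z ∉ L.
This is a contradiction; hence L is not regular.

a^{p(p+1)/2+k}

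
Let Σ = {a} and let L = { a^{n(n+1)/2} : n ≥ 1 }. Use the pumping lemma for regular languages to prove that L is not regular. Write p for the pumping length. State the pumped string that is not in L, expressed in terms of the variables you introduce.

a^{p(p+1)/2+k}

Toward a contradiction, assume L is regular with pumping length p.
Take w = a^{p(p+1)/2} ∈ L with |w| = p(p+1)/2 ≥ p.
By the pumping lemma, w = xyz with |xy| ≤ p and |y| ≥ 1.
Then y = a^k for some k with 1 ≤ k ≤ p.
Pump with i = 2: xy^2z = a^{p(p+1)/2+k}. Since 1 ≤ k ≤ p, p(p+1)/2 < p(p+1)/2+k ≤ p(p+1)/2+p < (p+1)(p+2)/2, so p(p+1)/2+k is strictly between consecutive triangular numbers. So xy^2z ∉ L.
This is a contradiction; hence L is not regular.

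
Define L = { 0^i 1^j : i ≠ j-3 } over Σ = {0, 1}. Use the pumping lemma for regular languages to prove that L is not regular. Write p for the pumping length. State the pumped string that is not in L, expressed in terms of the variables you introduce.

Toward a contradiction, assume L is regular with pumping length p.
Choose w = 0^p 1^{p+p!+3}. Since p ≠ (p+p!+3)-3 = p+p!, w ∈ L; and |w| ≥ p.
Write w = xyz as guaranteed by the lemma, with |xy| ≤ p and y is nonempty.
Since the first p symbols of w are all 0's and |xy| ≤ p, y lies entirely in the leading 0-block: y = 0^k for some k with 1 ≤ k ≤ p.
Since 1 ≤ k ≤ p, k divides p!; set t = 1 + p!/k. Then xy^t z has p + (p!/k)·k = p + p! copies of 0. Now the 0-count is p+p! and (1-count)-3 = (p+p!+3)-3 = p+p!, so i ≠ j-3 fails. So xy^t z = 0^{p+p!} 1^{p+p!+3} ∉ L.
Contradiction. Therefore L is not regular.

0^{p+p!} 1^{p+p!+3}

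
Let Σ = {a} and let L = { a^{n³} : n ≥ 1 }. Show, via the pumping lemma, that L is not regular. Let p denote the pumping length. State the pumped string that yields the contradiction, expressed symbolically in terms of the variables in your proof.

a^{p³+k}

Suppose for contradiction that L is regular, and let p be the pumping length.
Take w = a^{p³} ∈ L with |w| = p³ ≥ p.
Write w = xyz as guaranteed by the lemma, with |xy| ≤ p and |y| > 0.
Then y = a^k for some k with 1 ≤ k ≤ p.
Pump with i = 2: xy^2z = a^{p³+k}. Since 1 ≤ k ≤ p, p³ < p³+k ≤ p³+p < p³+3p²+3p+1 = (p+1)³, so p³+k is not a perfect cube. So xy^2z ∉ L.
Contradiction. Therefore L is not regular.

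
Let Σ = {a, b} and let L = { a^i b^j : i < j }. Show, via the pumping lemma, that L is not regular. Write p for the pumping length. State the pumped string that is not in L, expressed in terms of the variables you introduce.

Assume L is regular. Let p be the pumping length given by the pumping lemma.
Choose w = a^p b^{p+1} ∈ L, with |w| = 2p+1 ≥ p.
Write w = xyz as guaranteed by the lemma, with |xy| ≤ p and y is nonempty.
Because |xy| ≤ p and w begins with p copies of a, we have y = a^k with 1 ≤ k ≤ p.
Consider xy^2z = a^{p+k} b^{p+1}. Since k ≥ 1, the a-count p+k is at least p+1, so i < j fails; thus xy^2z ∉ L.
This is a contradiction; hence L is not regular.

a^{p+k} b^{p+1}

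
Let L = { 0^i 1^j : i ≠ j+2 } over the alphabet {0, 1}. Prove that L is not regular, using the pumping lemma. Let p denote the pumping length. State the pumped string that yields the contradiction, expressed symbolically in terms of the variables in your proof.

Toward a contradiction, assume L is regular with pumping length p.
Choose w = 0^p 1^{p+p!-2}. Since p ≠ (p+p!-2)+2 = p+p!, w ∈ L; and |w| ≥ p.
Write w = xyz as guaranteed by the lemma, with |xy| ≤ p and |y| ≥ 1.
The first p characters of w are 0's, so xy (and hence y) consists only of 0's. Write y = 0^k, 1 ≤ k ≤ p.
Since 1 ≤ k ≤ p, k divides p!; set t = 1 + p!/k. Then xy^t z has p + (p!/k)·k = p + p! copies of 0. Now the 0-count is p+p! and (1-count)+2 = (p+p!-2)+2 = p+p!, so i ≠ j+2 fails. So xy^t z = 0^{p+p!} 1^{p+p!-2} ∉ L.
This is a contradiction; hence L is not regular.

0^{p+p!} 1^{p+p!-2}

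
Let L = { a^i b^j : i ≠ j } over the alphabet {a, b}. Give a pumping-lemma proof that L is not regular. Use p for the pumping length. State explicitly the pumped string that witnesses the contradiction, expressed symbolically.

Assume L is regular; let p be its pumping constant.
Choose w = a^p b^{p+p!}. Since p ≠ p+p!, w ∈ L; and |w| ≥ p.
Write w = xyz as guaranteed by the lemma, with |xy| ≤ p and |y| > 0.
Because |xy| ≤ p and w begins with p copies of a, we have y = a^k with 1 ≤ k ≤ p.
Since 1 ≤ k ≤ p, k divides p!; set t = 1 + p!/k. Then xy^t z has p + (p!/k)·k = p + p! copies of a. Now the a-count equals the b-count, so i ≠ j fails. So xy^t z = a^{p+p!} b^{p+p!} ∉ L.
Contradiction. Therefore L is not regular.

a^{p+p!} b^{p+p!}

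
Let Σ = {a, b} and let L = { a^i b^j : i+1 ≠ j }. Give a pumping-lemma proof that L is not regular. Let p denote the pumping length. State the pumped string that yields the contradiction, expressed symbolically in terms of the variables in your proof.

a^{p+p!} b^{p+p!+1}

Assume L is regular; let p be its pumping constant.
Choose w = a^p b^{p+p!+1}. Since p ≠ (p+p!+1)-1 = p+p!, w ∈ L; and |w| ≥ p.
Write w = xyz as guaranteed by the lemma, with |xy| ≤ p and |y| > 0.
Because |xy| ≤ p and w begins with p copies of a, we have y = a^k with 1 ≤ k ≤ p.
Since 1 ≤ k ≤ p, k divides p!; set t = 1 + p!/k. Then xy^t z has p + (p!/k)·k = p + p! copies of a. Now the a-count is p+p! and (b-count)-1 = (p+p!+1)-1 = p+p!, so i+1 ≠ j fails. So xy^t z = a^{p+p!} b^{p+p!+1} ∉ L.
Contradiction. Therefore L is not regular.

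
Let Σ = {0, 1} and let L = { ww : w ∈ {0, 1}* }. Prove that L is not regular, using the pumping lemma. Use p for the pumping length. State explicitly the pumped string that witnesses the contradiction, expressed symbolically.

Toward a contradiction, assume L is regular with pumping length p.
Take w = 0^p 1^p 0^p 1^p = uu where u = 0^p1^p; then w ∈ L and |w| = 4p ≥ p.
The pumping lemma gives a decomposition w = xyz where |xy| ≤ p and y is nonempty.
The first p characters of w are 0's, so xy (and hence y) consists only of 0's. Write y = 0^k, 1 ≤ k ≤ p.
Pump with i = 2: xy^2z = 0^{p+k} 1^p 0^p 1^p, of length 4p+k. Suppose this equals vv. The string starts with 0 and ends with 1, so v does too; thus the boundary between the two copies of v is a 1→0 transition. There is exactly one such transition, at position 2p+k, so |v| = 2p+k and |vv| = 4p+2k ≠ 4p+k since k ≥ 1. So xy^2z ∉ L.
This contradicts the pumping lemma, so L is not regular.

0^{p+k} 1^p 0^p 1^p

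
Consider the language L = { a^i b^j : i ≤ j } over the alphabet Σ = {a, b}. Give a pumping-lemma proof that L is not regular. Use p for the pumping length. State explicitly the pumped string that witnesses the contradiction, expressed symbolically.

Suppose for contradiction that L is regular, and let p be the pumping length.
Choose w = a^p b^p ∈ L, with |w| = 2p ≥ p.
By the pumping lemma, w = xyz with |xy| ≤ p and y is nonempty.
The first p characters of w are a's, so xy (and hence y) consists only of a's. Write y = a^k, 1 ≤ k ≤ p.
Consider xy^2z = a^{p+k} b^p. Since k ≥ 1, the a-count p+k exceeds the b-count p, so i ≤ j fails; thus xy^2z ∉ L.
This is a contradiction; hence L is not regular.

a^{p+k} b^p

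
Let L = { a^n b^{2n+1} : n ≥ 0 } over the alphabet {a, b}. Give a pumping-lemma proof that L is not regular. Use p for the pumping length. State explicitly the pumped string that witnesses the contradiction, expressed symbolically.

Assume L is regular; let p be its pumping constant.
Take w = a^p b^{2p+1}. Then w ∈ L and |w| = 3p+1 ≥ p.
By the pumping lemma, w = xyz with |xy| ≤ p and y is nonempty.
Since the first p symbols of w are all a's and |xy| ≤ p, y lies entirely in the leading a-block: y = a^k for some k with 1 ≤ k ≤ p.
Pump with i = 2: xy^2z = a^{p+k} b^{2p+1}. For this to lie in L we would need 2p+1 = 2(p+k)+1, which forces k = 0. But k ≥ 1, so xy^2z ∉ L.
This contradicts the pumping lemma, so L is not regular.

a^{p+k} b^{2p+1}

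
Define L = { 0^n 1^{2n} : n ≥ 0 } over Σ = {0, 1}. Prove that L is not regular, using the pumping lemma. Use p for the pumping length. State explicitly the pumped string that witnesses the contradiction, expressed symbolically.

0^{p+k} 1^{2p}

Toward a contradiction, assume L is regular with pumping length p.
Take w = 0^p 1^{2p}. Then w ∈ L and |w| = 3p ≥ p.
Write w = xyz as guaranteed by the lemma, with |xy| ≤ p and |y| > 0.
The first p characters of w are 0's, so xy (and hence y) consists only of 0's. Write y = 0^k, 1 ≤ k ≤ p.
Pump with i = 2: xy^2z = 0^{p+k} 1^{2p}. For this to lie in L we would need 2p = 2(p+k), which forces k = 0. But k ≥ 1, so xy^2z ∉ L.
This contradicts the pumping lemma, so L is not regular.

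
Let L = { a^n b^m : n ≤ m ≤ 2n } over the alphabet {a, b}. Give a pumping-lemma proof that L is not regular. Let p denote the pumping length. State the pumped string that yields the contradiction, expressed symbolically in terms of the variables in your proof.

Toward a contradiction, assume L is regular with pumping length p.
Take w = a^p b^p ∈ L (since p ≤ p ≤ 2p), with |w| = 2p ≥ p.
The pumping lemma gives a decomposition w = xyz where |xy| ≤ p and y is nonempty.
Because |xy| ≤ p and w begins with p copies of a, we have y = a^k with 1 ≤ k ≤ p.
Pump with i = 2: xy^2z = a^{p+k} b^p. Now n = p+k > p = m, so the condition n ≤ m fails. Thus xy^2z ∉ L.
This is a contradiction; hence L is not regular.

a^{p+k} b^p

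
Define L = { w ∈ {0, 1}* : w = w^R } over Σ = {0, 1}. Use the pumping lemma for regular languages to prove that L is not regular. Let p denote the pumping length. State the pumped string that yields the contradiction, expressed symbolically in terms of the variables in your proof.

Assume L is regular. Let p be the pumping length given by the pumping lemma.
Take w = 0^p 1 0^p, a palindrome of length 2p+1 ≥ p.
Write w = xyz as guaranteed by the lemma, with |xy| ≤ p and |y| > 0.
Since the first p symbols of w are all 0's and |xy| ≤ p, y lies entirely in the leading 0-block: y = 0^k for some k with 1 ≤ k ≤ p.
Pump with i = 2: xy^2z = 0^{p+k} 1 0^p. Its reverse is 0^p 1 0^{p+k}, which differs from xy^2z since k ≥ 1. So xy^2z is not a palindrome and xy^2z ∉ L.
Contradiction. Therefore L is not regular.

0^{p+k} 1 0^p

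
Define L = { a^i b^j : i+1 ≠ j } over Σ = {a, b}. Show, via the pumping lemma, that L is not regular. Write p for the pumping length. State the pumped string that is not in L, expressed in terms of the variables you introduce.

a^{p+p!} b^{p+p!+1}

Assume L is regular; let p be its pumping constant.
Choose w = a^p b^{p+p!+1}. Since p ≠ (p+p!+1)-1 = p+p!, w ∈ L; and |w| ≥ p.
The pumping lemma gives a decomposition w = xyz where |xy| ≤ p and |y| > 0.
The first p characters of w are a's, so xy (and hence y) consists only of a's. Write y = a^k, 1 ≤ k ≤ p.
Since 1 ≤ k ≤ p, k divides p!; set t = 1 + p!/k. Then xy^t z has p + (p!/k)·k = p + p! copies of a. Now the a-count is p+p! and (b-count)-1 = (p+p!+1)-1 = p+p!, so i+1 ≠ j fails. So xy^t z = a^{p+p!} b^{p+p!+1} ∉ L.
This is a contradiction; hence L is not regular.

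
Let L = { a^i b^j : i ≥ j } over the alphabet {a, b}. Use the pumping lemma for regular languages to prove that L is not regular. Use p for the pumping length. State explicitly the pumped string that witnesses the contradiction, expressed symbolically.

a^{p-k} b^p

Toward a contradiction, assume L is regular with pumping length p.
Choose w = a^p b^p ∈ L, with |w| = 2p ≥ p.
By the pumping lemma, w = xyz with |xy| ≤ p and y is nonempty.
The first p characters of w are a's, so xy (and hence y) consists only of a's. Write y = a^k, 1 ≤ k ≤ p.
Consider xy^0z = xz = a^{p-k} b^p. Since k ≥ 1, the a-count p-k is less than p, so i ≥ j fails; thus xz ∉ L.
This is a contradiction; hence L is not regular.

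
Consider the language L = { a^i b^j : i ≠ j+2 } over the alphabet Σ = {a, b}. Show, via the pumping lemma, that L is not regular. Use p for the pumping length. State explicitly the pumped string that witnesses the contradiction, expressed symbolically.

a^{p+p!} b^{p+p!-2}

Toward a contradiction, assume L is regular with pumping length p.
Choose w = a^p b^{p+p!-2}. Since p ≠ (p+p!-2)+2 = p+p!, w ∈ L; and |w| ≥ p.
The pumping lemma gives a decomposition w = xyz where |xy| ≤ p and |y| ≥ 1.
The first p characters of w are a's, so xy (and hence y) consists only of a's. Write y = a^k, 1 ≤ k ≤ p.
Since 1 ≤ k ≤ p, k divides p!; set t = 1 + p!/k. Then xy^t z has p + (p!/k)·k = p + p! copies of a. Now the a-count is p+p! and (b-count)+2 = (p+p!-2)+2 = p+p!, so i ≠ j+2 fails. So xy^t z = a^{p+p!} b^{p+p!-2} ∉ L.
Contradiction. Therefore L is not regular.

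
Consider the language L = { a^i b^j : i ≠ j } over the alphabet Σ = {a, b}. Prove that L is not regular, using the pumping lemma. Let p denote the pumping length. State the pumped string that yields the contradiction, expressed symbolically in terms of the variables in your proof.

a^{p+p!} b^{p+p!}

Assume L is regular. Let p be the pumping length given by the pumping lemma.
Choose w = a^p b^{p+p!}. Since p ≠ p+p!, w ∈ L; and |w| ≥ p.
Write w = xyz as guaranteed by the lemma, with |xy| ≤ p and |y| > 0.
Because |xy| ≤ p and w begins with p copies of a, we have y = a^k with 1 ≤ k ≤ p.
Since 1 ≤ k ≤ p, k divides p!; set t = 1 + p!/k. Then xy^t z has p + (p!/k)·k = p + p! copies of a. Now the a-count equals the b-count, so i ≠ j fails. So xy^t z = a^{p+p!} b^{p+p!} ∉ L.
This is a contradiction; hence L is not regular.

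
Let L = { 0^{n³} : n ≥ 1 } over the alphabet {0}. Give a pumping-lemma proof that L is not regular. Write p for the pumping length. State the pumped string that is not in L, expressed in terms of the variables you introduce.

0^{p³+k}

Toward a contradiction, assume L is regular with pumping length p.
Take w = 0^{p³} ∈ L with |w| = p³ ≥ p.
Write w = xyz as guaranteed by the lemma, with |xy| ≤ p and |y| ≥ 1.
Then y = 0^k for some k with 1 ≤ k ≤ p.
Pump with i = 2: xy^2z = 0^{p³+k}. Since 1 ≤ k ≤ p, p³ < p³+k ≤ p³+p < p³+3p²+3p+1 = (p+1)³, so p³+k is not a perfect cube. So xy^2z ∉ L.
This contradicts the pumping lemma, so L is not regular.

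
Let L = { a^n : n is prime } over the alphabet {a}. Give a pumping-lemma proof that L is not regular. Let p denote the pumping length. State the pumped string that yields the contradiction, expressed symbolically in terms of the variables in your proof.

a^{q(1+k)}

Assume L is regular; let p be its pumping constant.
Let q be a prime with q ≥ p+2 (infinitely many primes exist), and take w = a^q ∈ L with |w| = q ≥ p.
By the pumping lemma, w = xyz with |xy| ≤ p and |y| ≥ 1.
Then y = a^k for some k with 1 ≤ k ≤ p.
Since 1 ≤ k ≤ p, |xz| = q-k. Pump with i = q+1: |xy^{q+1}z| = (q-k)+(q+1)k = q+qk = q(1+k), which is composite (both factors ≥ 2). So xy^{q+1}z = a^{q(1+k)} ∉ L.
This contradicts the pumping lemma, so L is not regular.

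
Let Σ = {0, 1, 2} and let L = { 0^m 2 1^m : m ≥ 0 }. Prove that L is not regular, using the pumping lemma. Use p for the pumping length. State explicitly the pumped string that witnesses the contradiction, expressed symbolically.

Assume L is regular. Let p be the pumping length given by the pumping lemma.
Take w = 0^p 2 1^p ∈ L with |w| = 2p+1 ≥ p.
By the pumping lemma, w = xyz with |xy| ≤ p and y is nonempty.
Because |xy| ≤ p and w begins with p copies of 0, we have y = 0^k with 1 ≤ k ≤ p.
Pump with i = 2: xy^2z = 0^{p+k} 2 1^p, which would require p+k = p. But k ≥ 1, so xy^2z ∉ L.
This is a contradiction; hence L is not regular.

0^{p+k} 2 1^p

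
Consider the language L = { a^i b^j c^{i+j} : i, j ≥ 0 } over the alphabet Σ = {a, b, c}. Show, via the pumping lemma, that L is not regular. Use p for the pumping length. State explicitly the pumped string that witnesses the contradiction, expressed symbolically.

Assume L is regular. Let p be the pumping length given by the pumping lemma.
Take w = a^p b^p c^{2p} ∈ L (with i=j=p, i+j=2p), |w| = 4p ≥ p.
The pumping lemma gives a decomposition w = xyz where |xy| ≤ p and |y| ≥ 1.
The first p characters of w are a's, so xy (and hence y) consists only of a's. Write y = a^k, 1 ≤ k ≤ p.
Consider xy^2z = a^{p+k} b^p c^{2p}. Now the a- and b-counts sum to 2p+k, but the c-count is 2p ≠ 2p+k. So xy^2z ∉ L.
This contradicts the pumping lemma, so L is not regular.

a^{p+k} b^p c^{2p}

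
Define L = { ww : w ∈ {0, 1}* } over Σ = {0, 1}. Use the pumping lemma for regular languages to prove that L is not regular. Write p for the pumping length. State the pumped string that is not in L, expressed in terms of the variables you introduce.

Assume L is regular; let p be its pumping constant.
Take w = 0^p 1^p 0^p 1^p = uu where u = 0^p1^p; then w ∈ L and |w| = 4p ≥ p.
The pumping lemma gives a decomposition w = xyz where |xy| ≤ p and |y| ≥ 1.
The first p characters of w are 0's, so xy (and hence y) consists only of 0's. Write y = 0^k, 1 ≤ k ≤ p.
Pump with i = 2: xy^2z = 0^{p+k} 1^p 0^p 1^p, of length 4p+k. Suppose this equals vv. The string starts with 0 and ends with 1, so v does too; thus the boundary between the two copies of v is a 1→0 transition. There is exactly one such transition, at position 2p+k, so |v| = 2p+k and |vv| = 4p+2k ≠ 4p+k since k ≥ 1. So xy^2z ∉ L.
This is a contradiction; hence L is not regular.

0^{p+k} 1^p 0^p 1^p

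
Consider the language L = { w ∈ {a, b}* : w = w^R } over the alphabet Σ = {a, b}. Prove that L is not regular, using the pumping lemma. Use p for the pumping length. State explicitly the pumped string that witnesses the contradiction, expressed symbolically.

a^{p+k} b a^p

Toward a contradiction, assume L is regular with pumping length p.
Take w = a^p b a^p, a palindrome of length 2p+1 ≥ p.
The pumping lemma gives a decomposition w = xyz where |xy| ≤ p and |y| ≥ 1.
The first p characters of w are a's, so xy (and hence y) consists only of a's. Write y = a^k, 1 ≤ k ≤ p.
Pump with i = 2: xy^2z = a^{p+k} b a^p. Its reverse is a^p b a^{p+k}, which differs from xy^2z since k ≥ 1. So xy^2z is not a palindrome and xy^2z ∉ L.
Contradiction. Therefore L is not regular.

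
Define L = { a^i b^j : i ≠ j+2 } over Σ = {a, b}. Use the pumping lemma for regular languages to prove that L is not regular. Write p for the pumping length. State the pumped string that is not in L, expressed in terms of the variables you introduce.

a^{p+p!} b^{p+p!-2}

Assume L is regular; let p be its pumping constant.
Choose w = a^p b^{p+p!-2}. Since p ≠ (p+p!-2)+2 = p+p!, w ∈ L; and |w| ≥ p.
Write w = xyz as guaranteed by the lemma, with |xy| ≤ p and |y| > 0.
Because |xy| ≤ p and w begins with p copies of a, we have y = a^k with 1 ≤ k ≤ p.
Since 1 ≤ k ≤ p, k divides p!; set t = 1 + p!/k. Then xy^t z has p + (p!/k)·k = p + p! copies of a. Now the a-count is p+p! and (b-count)+2 = (p+p!-2)+2 = p+p!, so i ≠ j+2 fails. So xy^t z = a^{p+p!} b^{p+p!-2} ∉ L.
This contradicts the pumping lemma, so L is not regular.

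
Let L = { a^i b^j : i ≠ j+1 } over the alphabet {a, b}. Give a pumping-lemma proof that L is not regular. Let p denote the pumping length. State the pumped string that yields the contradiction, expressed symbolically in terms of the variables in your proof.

Toward a contradiction, assume L is regular with pumping length p.
Choose w = a^p b^{p+p!-1}. Since p ≠ (p+p!-1)+1 = p+p!, w ∈ L; and |w| ≥ p.
By the pumping lemma, w = xyz with |xy| ≤ p and |y| ≥ 1.
The first p characters of w are a's, so xy (and hence y) consists only of a's. Write y = a^k, 1 ≤ k ≤ p.
Since 1 ≤ k ≤ p, k divides p!; set t = 1 + p!/k. Then xy^t z has p + (p!/k)·k = p + p! copies of a. Now the a-count is p+p! and (b-count)+1 = (p+p!-1)+1 = p+p!, so i ≠ j+1 fails. So xy^t z = a^{p+p!} b^{p+p!-1} ∉ L.
This is a contradiction; hence L is not regular.

a^{p+p!} b^{p+p!-1}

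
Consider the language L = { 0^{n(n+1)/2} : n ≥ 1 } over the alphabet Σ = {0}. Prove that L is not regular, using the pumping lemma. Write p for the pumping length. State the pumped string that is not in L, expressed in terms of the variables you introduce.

0^{p(p+1)/2+k}

Suppose for contradiction that L is regular, and let p be the pumping length.
Take w = 0^{p(p+1)/2} ∈ L with |w| = p(p+1)/2 ≥ p.
The pumping lemma gives a decomposition w = xyz where |xy| ≤ p and |y| ≥ 1.
Then y = 0^k for some k with 1 ≤ k ≤ p.
Pump with i = 2: xy^2z = 0^{p(p+1)/2+k}. Since 1 ≤ k ≤ p, p(p+1)/2 < p(p+1)/2+k ≤ p(p+1)/2+p < (p+1)(p+2)/2, so p(p+1)/2+k is strictly between consecutive triangular numbers. So xy^2z ∉ L.
Contradiction. Therefore L is not regular.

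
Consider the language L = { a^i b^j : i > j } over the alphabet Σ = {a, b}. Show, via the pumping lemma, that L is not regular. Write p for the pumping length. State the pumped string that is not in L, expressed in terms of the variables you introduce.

a^{p+1-k} b^p

Suppose for contradiction that L is regular, and let p be the pumping length.
Choose w = a^{p+1} b^p ∈ L, with |w| = 2p+1 ≥ p.
Write w = xyz as guaranteed by the lemma, with |xy| ≤ p and y is nonempty.
Because |xy| ≤ p and w begins with p copies of a, we have y = a^k with 1 ≤ k ≤ p.
Consider xy^0z = xz = a^{p+1-k} b^p. Since k ≥ 1, the a-count p+1-k is at most p, so i > j fails; thus xz ∉ L.
This contradicts the pumping lemma, so L is not regular.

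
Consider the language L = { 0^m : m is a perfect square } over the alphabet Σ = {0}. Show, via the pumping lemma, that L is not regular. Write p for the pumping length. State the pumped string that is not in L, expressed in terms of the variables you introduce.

0^{p²+k}

Assume L is regular; let p be its pumping constant.
Take w = 0^{p²} ∈ L with |w| = p² ≥ p.
The pumping lemma gives a decomposition w = xyz where |xy| ≤ p and |y| ≥ 1.
Then y = 0^k for some k with 1 ≤ k ≤ p.
Pump with i = 2: xy^2z = 0^{p²+k}. Since 1 ≤ k ≤ p, p² < p²+k ≤ p²+p < (p+1)², so p²+k lies strictly between consecutive squares and is not a perfect square. So xy^2z ∉ L.
Contradiction. Therefore L is not regular.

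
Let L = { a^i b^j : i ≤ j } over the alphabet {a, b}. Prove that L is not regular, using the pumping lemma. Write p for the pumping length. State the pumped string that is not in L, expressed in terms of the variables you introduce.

Assume L is regular; let p be its pumping constant.
Choose w = a^p b^p ∈ L, with |w| = 2p ≥ p.
Write w = xyz as guaranteed by the lemma, with |xy| ≤ p and |y| ≥ 1.
Since the first p symbols of w are all a's and |xy| ≤ p, y lies entirely in the leading a-block: y = a^k for some k with 1 ≤ k ≤ p.
Consider xy^2z = a^{p+k} b^p. Since k ≥ 1, the a-count p+k exceeds the b-count p, so i ≤ j fails; thus xy^2z ∉ L.
This is a contradiction; hence L is not regular.

a^{p+k} b^p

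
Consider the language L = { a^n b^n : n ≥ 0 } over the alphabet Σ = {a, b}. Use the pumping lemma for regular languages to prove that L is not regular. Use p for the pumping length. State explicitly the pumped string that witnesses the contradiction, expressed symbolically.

Toward a contradiction, assume L is regular with pumping length p.
Take w = a^p b^p. Then w ∈ L and |w| = 2p ≥ p.
Write w = xyz as guaranteed by the lemma, with |xy| ≤ p and |y| > 0.
The first p characters of w are a's, so xy (and hence y) consists only of a's. Write y = a^k, 1 ≤ k ≤ p.
Pump with i = 2: xy^2z = a^{p+k} b^p. For this to lie in L we would need p = p+k, which forces k = 0. But k ≥ 1, so xy^2z ∉ L.
Contradiction. Therefore L is not regular.

a^{p+k} b^p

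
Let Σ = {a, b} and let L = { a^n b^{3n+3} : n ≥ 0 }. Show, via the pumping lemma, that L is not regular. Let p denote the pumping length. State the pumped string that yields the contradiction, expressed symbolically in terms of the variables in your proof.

a^{p+k} b^{3p+3}

Assume L is regular; let p be its pumping constant.
Choose w = a^p b^{3p+3}, which is in L with |w| = 4p+3 ≥ p.
By the pumping lemma, w = xyz with |xy| ≤ p and |y| ≥ 1.
The first p characters of w are a's, so xy (and hence y) consists only of a's. Write y = a^k, 1 ≤ k ≤ p.
Pump with i = 2: xy^2z = a^{p+k} b^{3p+3}. For this to lie in L we would need 3p+3 = 3(p+k)+3, which forces k = 0. But k ≥ 1, so xy^2z ∉ L.
Contradiction. Therefore L is not regular.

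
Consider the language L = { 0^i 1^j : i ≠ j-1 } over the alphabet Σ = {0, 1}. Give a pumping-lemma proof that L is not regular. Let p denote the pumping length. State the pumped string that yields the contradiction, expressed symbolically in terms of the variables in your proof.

Toward a contradiction, assume L is regular with pumping length p.
Choose w = 0^p 1^{p+p!+1}. Since p ≠ (p+p!+1)-1 = p+p!, w ∈ L; and |w| ≥ p.
By the pumping lemma, w = xyz with |xy| ≤ p and |y| ≥ 1.
The first p characters of w are 0's, so xy (and hence y) consists only of 0's. Write y = 0^k, 1 ≤ k ≤ p.
Since 1 ≤ k ≤ p, k divides p!; set t = 1 + p!/k. Then xy^t z has p + (p!/k)·k = p + p! copies of 0. Now the 0-count is p+p! and (1-count)-1 = (p+p!+1)-1 = p+p!, so i ≠ j-1 fails. So xy^t z = 0^{p+p!} 1^{p+p!+1} ∉ L.
Contradiction. Therefore L is not regular.

0^{p+p!} 1^{p+p!+1}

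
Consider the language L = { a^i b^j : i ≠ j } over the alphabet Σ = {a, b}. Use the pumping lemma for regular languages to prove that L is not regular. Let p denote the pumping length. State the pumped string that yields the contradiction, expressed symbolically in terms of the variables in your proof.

a^{p+p!} b^{p+p!}

Assume L is regular. Let p be the pumping length given by the pumping lemma.
Choose w = a^p b^{p+p!}. Since p ≠ p+p!, w ∈ L; and |w| ≥ p.
By the pumping lemma, w = xyz with |xy| ≤ p and |y| ≥ 1.
Because |xy| ≤ p and w begins with p copies of a, we have y = a^k with 1 ≤ k ≤ p.
Since 1 ≤ k ≤ p, k divides p!; set t = 1 + p!/k. Then xy^t z has p + (p!/k)·k = p + p! copies of a. Now the a-count equals the b-count, so i ≠ j fails. So xy^t z = a^{p+p!} b^{p+p!} ∉ L.
This is a contradiction; hence L is not regular.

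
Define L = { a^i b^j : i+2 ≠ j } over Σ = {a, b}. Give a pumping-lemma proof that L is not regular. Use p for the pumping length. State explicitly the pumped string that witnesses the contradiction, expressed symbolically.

a^{p+p!} b^{p+p!+2}

Toward a contradiction, assume L is regular with pumping length p.
Choose w = a^p b^{p+p!+2}. Since p ≠ (p+p!+2)-2 = p+p!, w ∈ L; and |w| ≥ p.
Write w = xyz as guaranteed by the lemma, with |xy| ≤ p and y is nonempty.
Since the first p symbols of w are all a's and |xy| ≤ p, y lies entirely in the leading a-block: y = a^k for some k with 1 ≤ k ≤ p.
Since 1 ≤ k ≤ p, k divides p!; set t = 1 + p!/k. Then xy^t z has p + (p!/k)·k = p + p! copies of a. Now the a-count is p+p! and (b-count)-2 = (p+p!+2)-2 = p+p!, so i+2 ≠ j fails. So xy^t z = a^{p+p!} b^{p+p!+2} ∉ L.
This contradicts the pumping lemma, so L is not regular.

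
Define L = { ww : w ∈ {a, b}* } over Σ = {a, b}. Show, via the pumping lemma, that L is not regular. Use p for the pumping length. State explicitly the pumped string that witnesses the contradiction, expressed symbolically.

Toward a contradiction, assume L is regular with pumping length p.
Take w = a^p b^p a^p b^p = uu where u = a^pb^p; then w ∈ L and |w| = 4p ≥ p.
Write w = xyz as guaranteed by the lemma, with |xy| ≤ p and y is nonempty.
Since the first p symbols of w are all a's and |xy| ≤ p, y lies entirely in the leading a-block: y = a^k for some k with 1 ≤ k ≤ p.
Pump with i = 2: xy^2z = a^{p+k} b^p a^p b^p, of length 4p+k. Suppose this equals vv. The string starts with a and ends with b, so v does too; thus the boundary between the two copies of v is a b→a transition. There is exactly one such transition, at position 2p+k, so |v| = 2p+k and |vv| = 4p+2k ≠ 4p+k since k ≥ 1. So xy^2z ∉ L.
Contradiction. Therefore L is not regular.

a^{p+k} b^p a^p b^p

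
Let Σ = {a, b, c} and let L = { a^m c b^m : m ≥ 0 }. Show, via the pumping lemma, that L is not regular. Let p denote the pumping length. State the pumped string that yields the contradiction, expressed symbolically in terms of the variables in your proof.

Assume L is regular. Let p be the pumping length given by the pumping lemma.
Take w = a^p c b^p ∈ L with |w| = 2p+1 ≥ p.
The pumping lemma gives a decomposition w = xyz where |xy| ≤ p and |y| ≥ 1.
Because |xy| ≤ p and w begins with p copies of a, we have y = a^k with 1 ≤ k ≤ p.
Pump with i = 2: xy^2z = a^{p+k} c b^p, which would require p+k = p. But k ≥ 1, so xy^2z ∉ L.
Contradiction. Therefore L is not regular.

a^{p+k} c b^p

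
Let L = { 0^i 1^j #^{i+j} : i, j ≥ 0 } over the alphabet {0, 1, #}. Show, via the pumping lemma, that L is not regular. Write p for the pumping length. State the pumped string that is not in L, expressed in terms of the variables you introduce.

Assume L is regular; let p be its pumping constant.
Take w = 0^p 1^p #^{2p} ∈ L (with i=j=p, i+j=2p), |w| = 4p ≥ p.
The pumping lemma gives a decomposition w = xyz where |xy| ≤ p and y is nonempty.
The first p characters of w are 0's, so xy (and hence y) consists only of 0's. Write y = 0^k, 1 ≤ k ≤ p.
Consider xy^2z = 0^{p+k} 1^p #^{2p}. Now the 0- and 1-counts sum to 2p+k, but the #-count is 2p ≠ 2p+k. So xy^2z ∉ L.
This is a contradiction; hence L is not regular.

0^{p+k} 1^p #^{2p}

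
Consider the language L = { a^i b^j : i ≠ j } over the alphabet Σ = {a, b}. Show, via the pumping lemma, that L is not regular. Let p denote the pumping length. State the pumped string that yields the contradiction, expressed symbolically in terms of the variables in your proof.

a^{p+p!} b^{p+p!}

Toward a contradiction, assume L is regular with pumping length p.
Choose w = a^p b^{p+p!}. Since p ≠ p+p!, w ∈ L; and |w| ≥ p.
The pumping lemma gives a decomposition w = xyz where |xy| ≤ p and |y| > 0.
Because |xy| ≤ p and w begins with p copies of a, we have y = a^k with 1 ≤ k ≤ p.
Since 1 ≤ k ≤ p, k divides p!; set t = 1 + p!/k. Then xy^t z has p + (p!/k)·k = p + p! copies of a. Now the a-count equals the b-count, so i ≠ j fails. So xy^t z = a^{p+p!} b^{p+p!} ∉ L.
This contradicts the pumping lemma, so L is not regular.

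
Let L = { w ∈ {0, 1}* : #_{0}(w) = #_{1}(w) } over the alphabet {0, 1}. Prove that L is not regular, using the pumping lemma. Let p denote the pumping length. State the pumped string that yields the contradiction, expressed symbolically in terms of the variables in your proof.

Suppose for contradiction that L is regular, and let p be the pumping length.
Choose w = 0^p 1^p ∈ L with |w| = 2p ≥ p.
Write w = xyz as guaranteed by the lemma, with |xy| ≤ p and |y| > 0.
The first p characters of w are 0's, so xy (and hence y) consists only of 0's. Write y = 0^k, 1 ≤ k ≤ p.
Pump with i = 2: xy^2z = 0^{p+k} 1^p has p+k occurrences of 0 but only p of 1. Since k ≥ 1 the counts differ, so xy^2z ∉ L.
Contradiction. Therefore L is not regular.

0^{p+k} 1^p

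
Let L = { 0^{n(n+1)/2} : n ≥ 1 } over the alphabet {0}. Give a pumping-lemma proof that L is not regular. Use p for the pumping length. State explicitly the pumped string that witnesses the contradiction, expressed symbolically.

Toward a contradiction, assume L is regular with pumping length p.
Take w = 0^{p(p+1)/2} ∈ L with |w| = p(p+1)/2 ≥ p.
The pumping lemma gives a decomposition w = xyz where |xy| ≤ p and |y| > 0.
Then y = 0^k for some k with 1 ≤ k ≤ p.
Pump with i = 2: xy^2z = 0^{p(p+1)/2+k}. Since 1 ≤ k ≤ p, p(p+1)/2 < p(p+1)/2+k ≤ p(p+1)/2+p < (p+1)(p+2)/2, so p(p+1)/2+k is strictly between consecutive triangular numbers. So xy^2z ∉ L.
This is a contradiction; hence L is not regular.

0^{p(p+1)/2+k}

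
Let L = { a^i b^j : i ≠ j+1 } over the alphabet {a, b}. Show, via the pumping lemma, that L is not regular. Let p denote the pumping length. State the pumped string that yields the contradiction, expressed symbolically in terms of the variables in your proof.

a^{p+p!} b^{p+p!-1}

Assume L is regular; let p be its pumping constant.
Choose w = a^p b^{p+p!-1}. Since p ≠ (p+p!-1)+1 = p+p!, w ∈ L; and |w| ≥ p.
By the pumping lemma, w = xyz with |xy| ≤ p and |y| > 0.
Because |xy| ≤ p and w begins with p copies of a, we have y = a^k with 1 ≤ k ≤ p.
Since 1 ≤ k ≤ p, k divides p!; set t = 1 + p!/k. Then xy^t z has p + (p!/k)·k = p + p! copies of a. Now the a-count is p+p! and (b-count)+1 = (p+p!-1)+1 = p+p!, so i ≠ j+1 fails. So xy^t z = a^{p+p!} b^{p+p!-1} ∉ L.
This contradicts the pumping lemma, so L is not regular.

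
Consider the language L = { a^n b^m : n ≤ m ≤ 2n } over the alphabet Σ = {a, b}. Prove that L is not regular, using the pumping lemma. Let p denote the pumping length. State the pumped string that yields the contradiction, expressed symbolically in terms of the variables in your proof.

Suppose for contradiction that L is regular, and let p be the pumping length.
Take w = a^p b^p ∈ L (since p ≤ p ≤ 2p), with |w| = 2p ≥ p.
By the pumping lemma, w = xyz with |xy| ≤ p and y is nonempty.
Since the first p symbols of w are all a's and |xy| ≤ p, y lies entirely in the leading a-block: y = a^k for some k with 1 ≤ k ≤ p.
Pump with i = 2: xy^2z = a^{p+k} b^p. Now n = p+k > p = m, so the condition n ≤ m fails. Thus xy^2z ∉ L.
Contradiction. Therefore L is not regular.

a^{p+k} b^p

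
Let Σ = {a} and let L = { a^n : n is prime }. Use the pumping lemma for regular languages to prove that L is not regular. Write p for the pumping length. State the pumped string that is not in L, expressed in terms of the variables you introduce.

a^{q(1+k)}

Toward a contradiction, assume L is regular with pumping length p.
Let q be a prime with q ≥ p+2 (infinitely many primes exist), and take w = a^q ∈ L with |w| = q ≥ p.
By the pumping lemma, w = xyz with |xy| ≤ p and y is nonempty.
Then y = a^k for some k with 1 ≤ k ≤ p.
Since 1 ≤ k ≤ p, |xz| = q-k. Pump with i = q+1: |xy^{q+1}z| = (q-k)+(q+1)k = q+qk = q(1+k), which is composite (both factors ≥ 2). So xy^{q+1}z = a^{q(1+k)} ∉ L.
This contradicts the pumping lemma, so L is not regular.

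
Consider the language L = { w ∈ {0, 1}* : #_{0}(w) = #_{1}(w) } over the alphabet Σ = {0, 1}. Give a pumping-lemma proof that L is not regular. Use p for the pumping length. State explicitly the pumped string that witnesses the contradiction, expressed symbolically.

Assume L is regular; let p be its pumping constant.
Choose w = 0^p 1^p ∈ L with |w| = 2p ≥ p.
The pumping lemma gives a decomposition w = xyz where |xy| ≤ p and y is nonempty.
The first p characters of w are 0's, so xy (and hence y) consists only of 0's. Write y = 0^k, 1 ≤ k ≤ p.
Pump with i = 2: xy^2z = 0^{p+k} 1^p has p+k occurrences of 0 but only p of 1. Since k ≥ 1 the counts differ, so xy^2z ∉ L.
Contradiction. Therefore L is not regular.

0^{p+k} 1^p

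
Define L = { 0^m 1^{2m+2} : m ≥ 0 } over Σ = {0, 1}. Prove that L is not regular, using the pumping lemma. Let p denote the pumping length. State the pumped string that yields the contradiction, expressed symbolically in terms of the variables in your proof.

0^{p+k} 1^{2p+2}

Toward a contradiction, assume L is regular with pumping length p.
Let w = 0^p 1^{2p+2} ∈ L; note |w| = 3p+2 ≥ p.
By the pumping lemma, w = xyz with |xy| ≤ p and y is nonempty.
The first p characters of w are 0's, so xy (and hence y) consists only of 0's. Write y = 0^k, 1 ≤ k ≤ p.
Pump with i = 2: xy^2z = 0^{p+k} 1^{2p+2}. For this to lie in L we would need 2p+2 = 2(p+k)+2, which forces k = 0. But k ≥ 1, so xy^2z ∉ L.
Contradiction. Therefore L is not regular.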